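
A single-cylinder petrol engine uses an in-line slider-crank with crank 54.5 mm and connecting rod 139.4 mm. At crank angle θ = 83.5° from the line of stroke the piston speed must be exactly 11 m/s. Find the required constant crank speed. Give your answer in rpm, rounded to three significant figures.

For an in-line slider-crank, |v_piston| = rω|sinθ|·[1 + r cosθ/√(L² − r² sin²θ)].
With r = 0.0545 m, L = 0.1394 m, θ = 83.5°: the bracketed kinematic factor |dx/dθ| = 0.05675 m.
ω = v/|dx/dθ| = 11/0.05675 = 193.83 rad/s.
N = 60ω/(2π) = 1850.9 rpm.

1850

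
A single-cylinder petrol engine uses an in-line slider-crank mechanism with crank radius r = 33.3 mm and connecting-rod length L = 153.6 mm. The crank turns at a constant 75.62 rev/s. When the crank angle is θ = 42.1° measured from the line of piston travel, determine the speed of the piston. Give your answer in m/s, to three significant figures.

ω = 2π·75.6 = 475.1 rad/s
For an in-line slider-crank, x = r cosθ + √(L² − r² sin²θ), so v = −rω sinθ·[1 + r cosθ/√(L² − r² sin²θ)].
With r = 0.0333 m, L = 0.1536 m, θ = 42.1°: √(L² − r² sin²θ) = 0.15197 m.
v = −0.0333·475.1·0.67043·[1 + 0.0333·0.74198/0.15197] = -12.332 m/s.
|v| = 12.332 m/s.

12.3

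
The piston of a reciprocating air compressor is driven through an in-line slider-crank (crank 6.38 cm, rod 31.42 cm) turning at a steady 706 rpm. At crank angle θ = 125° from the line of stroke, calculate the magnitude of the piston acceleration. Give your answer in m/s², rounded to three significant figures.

224

ω = 2π·706/60 = 73.93 rad/s
x(θ) = r cosθ + √(L² − r² sin²θ); with ω constant, a = ω²·d²x/dθ².
d²x/dθ² = −r cosθ − r²(cos2θ)/√u − r⁴ sin²2θ/(4u^{3/2}),  u = L² − r² sin²θ = 0.0959903 m².
Substituting r = 0.0638 m, L = 0.3142 m, θ = 125°: d²x/dθ² = +0.040965 m.
a = ω²·d²x/dθ² = (73.93)²·(+0.040965) = +223.91 m/s²;  |a| = 223.91 m/s².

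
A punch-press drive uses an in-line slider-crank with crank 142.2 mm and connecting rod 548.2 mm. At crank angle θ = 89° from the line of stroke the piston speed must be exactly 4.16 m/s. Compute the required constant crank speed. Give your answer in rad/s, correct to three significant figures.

For an in-line slider-crank, |v_piston| = rω|sinθ|·[1 + r cosθ/√(L² − r² sin²θ)].
With r = 0.1422 m, L = 0.5482 m, θ = 89°: the bracketed kinematic factor |dx/dθ| = 0.14284 m.
ω = v/|dx/dθ| = 4.16/0.14284 = 29.123 rad/s.

29.1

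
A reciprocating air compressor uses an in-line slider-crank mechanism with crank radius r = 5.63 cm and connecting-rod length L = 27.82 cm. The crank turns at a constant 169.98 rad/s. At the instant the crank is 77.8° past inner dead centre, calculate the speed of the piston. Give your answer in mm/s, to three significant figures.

9760

ω = 170 rad/s
For an in-line slider-crank, x = r cosθ + √(L² − r² sin²θ), so v = −rω sinθ·[1 + r cosθ/√(L² − r² sin²θ)].
With r = 0.0563 m, L = 0.2782 m, θ = 77.8°: √(L² − r² sin²θ) = 0.2727 m.
v = −0.0563·170·0.97742·[1 + 0.0563·0.21132/0.2727] = -9.7618 m/s.
|v| = 9.7618 m/s = 9761.8 mm/s.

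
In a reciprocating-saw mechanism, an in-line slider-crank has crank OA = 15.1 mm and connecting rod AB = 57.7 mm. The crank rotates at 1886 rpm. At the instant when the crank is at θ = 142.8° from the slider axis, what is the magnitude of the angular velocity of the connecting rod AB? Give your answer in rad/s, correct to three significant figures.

ω = 197.5 rad/s (converted from 1886 rpm).
The rod makes angle φ with the slider axis where L sinφ = r sinθ; differentiating, L cosφ·φ̇ = r ω cosθ.
L cosφ = √(L² − r² sin²θ) = 0.056973 m.
|ω_rod| = r ω |cosθ| / √(L² − r² sin²θ) = 0.0151·197.5·0.79653/0.056973 = 41.695 rad/s.

41.7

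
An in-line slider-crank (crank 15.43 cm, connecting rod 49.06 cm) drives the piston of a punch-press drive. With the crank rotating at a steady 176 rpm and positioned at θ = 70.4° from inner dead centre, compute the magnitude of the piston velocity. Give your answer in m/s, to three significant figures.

2.98

ω = 2π·176/60 = 18.43 rad/s
For an in-line slider-crank, x = r cosθ + √(L² − r² sin²θ), so v = −rω sinθ·[1 + r cosθ/√(L² − r² sin²θ)].
With r = 0.1543 m, L = 0.4906 m, θ = 70.4°: √(L² − r² sin²θ) = 0.46857 m.
v = −0.1543·18.43·0.94206·[1 + 0.1543·0.33545/0.46857] = -2.975 m/s.
|v| = 2.975 m/s.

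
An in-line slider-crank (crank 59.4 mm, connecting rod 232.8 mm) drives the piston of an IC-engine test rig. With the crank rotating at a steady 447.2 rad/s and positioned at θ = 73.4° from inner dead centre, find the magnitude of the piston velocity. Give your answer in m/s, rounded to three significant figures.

27.4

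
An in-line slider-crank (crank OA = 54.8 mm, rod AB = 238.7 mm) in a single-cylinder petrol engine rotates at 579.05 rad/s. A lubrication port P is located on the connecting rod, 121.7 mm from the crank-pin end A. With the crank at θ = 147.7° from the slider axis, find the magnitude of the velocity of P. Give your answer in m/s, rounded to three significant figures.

ω = 579 rad/s.  Crank-pin speed |V_A| = rω = 31.732 m/s, perpendicular to OA.
Rod angle: sinφ = −(r/L) sinθ ⇒ φ = -7.047°; ω_rod = −rω cosθ/√(L²−r²sin²θ) = +113.22 rad/s.
V_P = V_A + ω_rod × AP, with AP = 0.1217 m along the rod.
Components: V_Px = −rω sinθ − a·ω_rod·sinφ = -15.266 m/s;  V_Py = rω cosθ + a·ω_rod·cosφ = -13.147 m/s.
|V_P| = √(V_Px² + V_Py²) = 20.146 m/s.

20.1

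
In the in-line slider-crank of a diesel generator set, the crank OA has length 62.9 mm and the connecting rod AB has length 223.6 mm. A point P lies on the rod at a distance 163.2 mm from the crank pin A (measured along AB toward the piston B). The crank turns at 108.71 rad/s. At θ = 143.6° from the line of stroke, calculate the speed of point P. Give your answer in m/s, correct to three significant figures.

3.69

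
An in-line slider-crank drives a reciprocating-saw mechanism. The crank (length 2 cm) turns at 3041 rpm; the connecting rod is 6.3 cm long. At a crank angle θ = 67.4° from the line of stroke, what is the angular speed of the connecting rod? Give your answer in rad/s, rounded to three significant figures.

ω = 318.5 rad/s (converted from 3041 rpm).
The rod makes angle φ with the slider axis where L sinφ = r sinθ; differentiating, L cosφ·φ̇ = r ω cosθ.
L cosφ = √(L² − r² sin²θ) = 0.060233 m.
|ω_rod| = r ω |cosθ| / √(L² − r² sin²θ) = 0.02·318.5·0.38430/0.060233 = 40.635 rad/s.

40.6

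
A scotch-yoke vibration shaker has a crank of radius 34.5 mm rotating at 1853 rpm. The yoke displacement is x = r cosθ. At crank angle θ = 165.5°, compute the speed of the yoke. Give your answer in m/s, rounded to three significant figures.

1.68

ω = 194 rad/s (from 1853 rpm).
x = r cosθ ⇒ ẋ = −rω sinθ.
|v| = rω|sinθ| = 0.0345·194·|sin 165.5°| = 1.6762 m/s.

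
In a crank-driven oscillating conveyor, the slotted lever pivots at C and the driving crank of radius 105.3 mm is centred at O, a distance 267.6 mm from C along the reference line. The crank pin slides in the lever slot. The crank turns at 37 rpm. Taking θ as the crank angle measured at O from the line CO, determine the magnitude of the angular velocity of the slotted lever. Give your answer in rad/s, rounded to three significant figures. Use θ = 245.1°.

ω = 3.875 rad/s (from 37 rpm).
Crank pin A relative to C: A = (d + r cosθ, r sinθ); lever angle φ = atan2(r sinθ, d + r cosθ).
Differentiating tanφ: φ̇ = rω(d cosθ + r)/(d² + r² + 2dr cosθ).
d² + r² + 2dr cosθ = |CA|² = 0.0589697 m²;  d cosθ + r = -0.0073692 m.
|ω_lever| = |0.1053·3.875·-0.0073692| / 0.0589697 = 0.050986 rad/s.

0.0510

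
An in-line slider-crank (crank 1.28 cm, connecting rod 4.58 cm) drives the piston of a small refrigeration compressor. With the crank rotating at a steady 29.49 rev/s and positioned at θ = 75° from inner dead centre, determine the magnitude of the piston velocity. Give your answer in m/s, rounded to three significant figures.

2.46

ω = 2π·29.5 = 185.3 rad/s
For an in-line slider-crank, x = r cosθ + √(L² − r² sin²θ), so v = −rω sinθ·[1 + r cosθ/√(L² − r² sin²θ)].
With r = 0.0128 m, L = 0.0458 m, θ = 75°: √(L² − r² sin²θ) = 0.0441 m.
v = −0.0128·185.3·0.96593·[1 + 0.0128·0.25882/0.0441] = -2.463 m/s.
|v| = 2.463 m/s.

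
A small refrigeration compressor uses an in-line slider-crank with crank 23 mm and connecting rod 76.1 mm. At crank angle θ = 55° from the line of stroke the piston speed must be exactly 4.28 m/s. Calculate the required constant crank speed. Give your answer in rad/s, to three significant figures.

For an in-line slider-crank, |v_piston| = rω|sinθ|·[1 + r cosθ/√(L² − r² sin²θ)].
With r = 0.023 m, L = 0.0761 m, θ = 55°: the bracketed kinematic factor |dx/dθ| = 0.022212 m.
ω = v/|dx/dθ| = 4.28/0.022212 = 192.69 rad/s.

193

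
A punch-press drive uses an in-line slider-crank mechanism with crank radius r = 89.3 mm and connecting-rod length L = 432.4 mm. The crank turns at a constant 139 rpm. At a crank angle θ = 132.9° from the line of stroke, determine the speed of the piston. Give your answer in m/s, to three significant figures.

0.817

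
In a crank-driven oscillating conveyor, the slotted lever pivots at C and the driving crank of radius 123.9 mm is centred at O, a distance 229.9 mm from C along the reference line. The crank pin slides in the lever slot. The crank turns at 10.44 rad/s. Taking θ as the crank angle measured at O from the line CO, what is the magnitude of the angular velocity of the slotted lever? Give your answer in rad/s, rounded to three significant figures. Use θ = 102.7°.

1.70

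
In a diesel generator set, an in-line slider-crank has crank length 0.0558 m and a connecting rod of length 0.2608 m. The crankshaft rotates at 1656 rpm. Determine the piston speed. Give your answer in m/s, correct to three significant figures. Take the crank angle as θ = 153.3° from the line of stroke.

3.51

ω = 2π·1656/60 = 173.4 rad/s
For an in-line slider-crank, x = r cosθ + √(L² − r² sin²θ), so v = −rω sinθ·[1 + r cosθ/√(L² − r² sin²θ)].
With r = 0.0558 m, L = 0.2608 m, θ = 153.3°: √(L² − r² sin²θ) = 0.25959 m.
v = −0.0558·173.4·0.44932·[1 + 0.0558·-0.89337/0.25959] = -3.5129 m/s.
|v| = 3.5129 m/s.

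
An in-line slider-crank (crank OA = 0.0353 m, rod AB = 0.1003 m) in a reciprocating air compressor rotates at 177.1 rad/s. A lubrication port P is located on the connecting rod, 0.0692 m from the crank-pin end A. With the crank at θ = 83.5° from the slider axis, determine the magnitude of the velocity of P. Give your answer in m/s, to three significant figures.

ω = 177.1 rad/s.  Crank-pin speed |V_A| = rω = 6.2516 m/s, perpendicular to OA.
Rod angle: sinφ = −(r/L) sinθ ⇒ φ = -20.468°; ω_rod = −rω cosθ/√(L²−r²sin²θ) = -7.5313 rad/s.
V_P = V_A + ω_rod × AP, with AP = 0.0692 m along the rod.
Components: V_Px = −rω sinθ − a·ω_rod·sinφ = -6.3937 m/s;  V_Py = rω cosθ + a·ω_rod·cosφ = +0.21944 m/s.
|V_P| = √(V_Px² + V_Py²) = 6.3975 m/s.

6.40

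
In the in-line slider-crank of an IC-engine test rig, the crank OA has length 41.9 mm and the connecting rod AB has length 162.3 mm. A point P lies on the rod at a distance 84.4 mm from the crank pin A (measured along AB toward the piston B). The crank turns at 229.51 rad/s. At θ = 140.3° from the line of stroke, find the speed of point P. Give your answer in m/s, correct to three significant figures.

6.55

ω = 229.5 rad/s.  Crank-pin speed |V_A| = rω = 9.6165 m/s, perpendicular to OA.
Rod angle: sinφ = −(r/L) sinθ ⇒ φ = -9.492°; ω_rod = −rω cosθ/√(L²−r²sin²θ) = +46.221 rad/s.
V_P = V_A + ω_rod × AP, with AP = 0.0844 m along the rod.
Components: V_Px = −rω sinθ − a·ω_rod·sinφ = -5.4994 m/s;  V_Py = rω cosθ + a·ω_rod·cosφ = -3.5513 m/s.
|V_P| = √(V_Px² + V_Py²) = 6.5464 m/s.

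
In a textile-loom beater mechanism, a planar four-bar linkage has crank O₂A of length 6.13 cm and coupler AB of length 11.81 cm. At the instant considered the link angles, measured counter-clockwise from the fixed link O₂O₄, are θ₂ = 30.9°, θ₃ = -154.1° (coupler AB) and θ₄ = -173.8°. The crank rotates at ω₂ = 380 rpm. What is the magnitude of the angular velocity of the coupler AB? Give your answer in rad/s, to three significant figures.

ω₂ = 39.79 rad/s (from 380 rpm).
Differentiating the loop-closure r₂e^{iθ₂}+r₃e^{iθ₃}=r₁+r₄e^{iθ₄} gives r₂ω₂e^{iθ₂}+r₃ω₃e^{iθ₃}=r₄ω₄e^{iθ₄}.
Eliminating the other unknown: ω₃ = r₂ω₂ sin(θ₄−θ₂) / [r₃ sin(θ₃−θ₄)].
Numerator sine = +0.41787; denominator sine = +0.33710.
Result = 0.0613·39.79·(+0.41787) / (0.1181·(+0.33710)) = +25.604 rad/s; magnitude 25.604 rad/s.

25.6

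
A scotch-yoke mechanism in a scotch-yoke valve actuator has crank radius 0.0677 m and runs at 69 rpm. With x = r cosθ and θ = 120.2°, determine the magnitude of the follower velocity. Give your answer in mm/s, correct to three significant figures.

ω = 7.226 rad/s (from 69 rpm).
x = r cosθ ⇒ ẋ = −rω sinθ.
|v| = rω|sinθ| = 0.0677·7.226·|sin 120.2°| = 0.42278 m/s = 422.78 mm/s.

423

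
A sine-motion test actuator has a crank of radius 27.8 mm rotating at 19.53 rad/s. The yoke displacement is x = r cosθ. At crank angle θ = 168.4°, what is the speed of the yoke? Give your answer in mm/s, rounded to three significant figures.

ω = 19.53 rad/s
x = r cosθ ⇒ ẋ = −rω sinθ.
|v| = rω|sinθ| = 0.0278·19.53·|sin 168.4°| = 0.10917 m/s = 109.17 mm/s.

109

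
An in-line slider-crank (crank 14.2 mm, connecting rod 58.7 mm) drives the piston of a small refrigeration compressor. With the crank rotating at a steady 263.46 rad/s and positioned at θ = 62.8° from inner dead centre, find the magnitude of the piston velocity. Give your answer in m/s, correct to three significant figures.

3.70

ω = 263.5 rad/s
For an in-line slider-crank, x = r cosθ + √(L² − r² sin²θ), so v = −rω sinθ·[1 + r cosθ/√(L² − r² sin²θ)].
With r = 0.0142 m, L = 0.0587 m, θ = 62.8°: √(L² − r² sin²θ) = 0.057325 m.
v = −0.0142·263.5·0.88942·[1 + 0.0142·0.45710/0.057325] = -3.7042 m/s.
|v| = 3.7042 m/s.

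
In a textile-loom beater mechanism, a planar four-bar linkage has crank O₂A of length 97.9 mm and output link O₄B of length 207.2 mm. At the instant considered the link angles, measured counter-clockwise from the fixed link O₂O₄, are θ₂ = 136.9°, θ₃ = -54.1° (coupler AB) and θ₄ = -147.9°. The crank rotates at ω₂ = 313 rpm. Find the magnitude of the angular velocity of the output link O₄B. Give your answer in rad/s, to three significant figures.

2.96

ω₂ = 32.78 rad/s (from 313 rpm).
Differentiating the loop-closure r₂e^{iθ₂}+r₃e^{iθ₃}=r₁+r₄e^{iθ₄} gives r₂ω₂e^{iθ₂}+r₃ω₃e^{iθ₃}=r₄ω₄e^{iθ₄}.
Eliminating the other unknown: ω₄ = r₂ω₂ sin(θ₂−θ₃) / [r₄ sin(θ₄−θ₃)].
Numerator sine = -0.19081; denominator sine = -0.99780.
Result = 0.0979·32.78·(-0.19081) / (0.2072·(-0.99780)) = +2.9616 rad/s; magnitude 2.9616 rad/s.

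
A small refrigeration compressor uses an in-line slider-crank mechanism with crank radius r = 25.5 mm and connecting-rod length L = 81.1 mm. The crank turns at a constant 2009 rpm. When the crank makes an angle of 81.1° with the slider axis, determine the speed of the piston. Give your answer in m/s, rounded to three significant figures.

5.57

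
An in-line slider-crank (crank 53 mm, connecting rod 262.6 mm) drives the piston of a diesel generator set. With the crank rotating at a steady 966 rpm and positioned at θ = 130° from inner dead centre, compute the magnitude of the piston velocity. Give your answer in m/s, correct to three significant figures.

ω = 2π·966/60 = 101.2 rad/s
For an in-line slider-crank, x = r cosθ + √(L² − r² sin²θ), so v = −rω sinθ·[1 + r cosθ/√(L² − r² sin²θ)].
With r = 0.053 m, L = 0.2626 m, θ = 130°: √(L² − r² sin²θ) = 0.25944 m.
v = −0.053·101.2·0.76604·[1 + 0.053·-0.64279/0.25944] = -3.5678 m/s.
|v| = 3.5678 m/s.

3.57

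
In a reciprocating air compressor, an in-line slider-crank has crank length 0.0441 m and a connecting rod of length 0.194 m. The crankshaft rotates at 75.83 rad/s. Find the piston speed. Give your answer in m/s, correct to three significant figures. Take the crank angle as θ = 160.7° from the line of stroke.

ω = 75.83 rad/s
For an in-line slider-crank, x = r cosθ + √(L² − r² sin²θ), so v = −rω sinθ·[1 + r cosθ/√(L² − r² sin²θ)].
With r = 0.0441 m, L = 0.194 m, θ = 160.7°: √(L² − r² sin²θ) = 0.19345 m.
v = −0.0441·75.83·0.33051·[1 + 0.0441·-0.94380/0.19345] = -0.86747 m/s.
|v| = 0.86747 m/s.

0.867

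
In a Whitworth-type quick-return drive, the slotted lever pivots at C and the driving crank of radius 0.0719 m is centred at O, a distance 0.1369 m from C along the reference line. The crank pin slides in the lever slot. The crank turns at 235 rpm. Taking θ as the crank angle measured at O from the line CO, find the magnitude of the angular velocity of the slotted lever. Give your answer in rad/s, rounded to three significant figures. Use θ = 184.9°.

26.6

ω = 24.61 rad/s (from 235 rpm).
Crank pin A relative to C: A = (d + r cosθ, r sinθ); lever angle φ = atan2(r sinθ, d + r cosθ).
Differentiating tanφ: φ̇ = rω(d cosθ + r)/(d² + r² + 2dr cosθ).
d² + r² + 2dr cosθ = |CA|² = 0.00429695 m²;  d cosθ + r = -0.0645 m.
|ω_lever| = |0.0719·24.61·-0.0645| / 0.00429695 = 26.56 rad/s.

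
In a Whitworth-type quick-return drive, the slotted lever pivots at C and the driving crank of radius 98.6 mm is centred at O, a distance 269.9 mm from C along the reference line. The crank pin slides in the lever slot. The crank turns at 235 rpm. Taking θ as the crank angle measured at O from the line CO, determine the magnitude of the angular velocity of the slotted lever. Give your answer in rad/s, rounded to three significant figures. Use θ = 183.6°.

14.1

ω = 24.61 rad/s (from 235 rpm).
Crank pin A relative to C: A = (d + r cosθ, r sinθ); lever angle φ = atan2(r sinθ, d + r cosθ).
Differentiating tanφ: φ̇ = rω(d cosθ + r)/(d² + r² + 2dr cosθ).
d² + r² + 2dr cosθ = |CA|² = 0.0294487 m²;  d cosθ + r = -0.17077 m.
|ω_lever| = |0.0986·24.61·-0.17077| / 0.0294487 = 14.071 rad/s.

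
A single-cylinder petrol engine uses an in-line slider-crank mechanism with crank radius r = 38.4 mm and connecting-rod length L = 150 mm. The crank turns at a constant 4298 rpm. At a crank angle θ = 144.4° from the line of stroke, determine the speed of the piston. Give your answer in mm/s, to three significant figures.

7940

ω = 2π·4298/60 = 450.1 rad/s
For an in-line slider-crank, x = r cosθ + √(L² − r² sin²θ), so v = −rω sinθ·[1 + r cosθ/√(L² − r² sin²θ)].
With r = 0.0384 m, L = 0.15 m, θ = 144.4°: √(L² − r² sin²θ) = 0.14833 m.
v = −0.0384·450.1·0.58212·[1 + 0.0384·-0.81310/0.14833] = -7.9431 m/s.
|v| = 7.9431 m/s = 7943.1 mm/s.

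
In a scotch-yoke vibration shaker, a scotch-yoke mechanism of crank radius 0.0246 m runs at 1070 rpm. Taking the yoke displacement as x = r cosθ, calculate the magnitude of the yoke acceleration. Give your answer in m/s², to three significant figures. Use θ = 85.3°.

ω = 112.1 rad/s (from 1070 rpm).
x = r cosθ ⇒ ẍ = −rω² cosθ (ω constant).
|a| = rω²|cosθ| = 0.0246·(112.1)²·|cos 85.3°| = 25.307 m/s².

25.3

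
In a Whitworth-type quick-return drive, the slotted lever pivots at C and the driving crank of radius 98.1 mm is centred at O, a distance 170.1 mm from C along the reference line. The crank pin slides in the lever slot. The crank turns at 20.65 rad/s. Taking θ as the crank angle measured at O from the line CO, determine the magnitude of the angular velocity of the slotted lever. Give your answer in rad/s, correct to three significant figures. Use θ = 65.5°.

6.52

ω = 20.65 rad/s
Crank pin A relative to C: A = (d + r cosθ, r sinθ); lever angle φ = atan2(r sinθ, d + r cosθ).
Differentiating tanφ: φ̇ = rω(d cosθ + r)/(d² + r² + 2dr cosθ).
d² + r² + 2dr cosθ = |CA|² = 0.0523974 m²;  d cosθ + r = +0.16864 m.
|ω_lever| = |0.0981·20.65·+0.16864| / 0.0523974 = 6.5199 rad/s.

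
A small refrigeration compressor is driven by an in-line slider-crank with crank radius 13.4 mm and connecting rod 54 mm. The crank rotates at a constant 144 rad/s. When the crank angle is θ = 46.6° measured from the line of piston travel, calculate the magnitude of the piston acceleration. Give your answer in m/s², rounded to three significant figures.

188

ω = 144 rad/s
x(θ) = r cosθ + √(L² − r² sin²θ); with ω constant, a = ω²·d²x/dθ².
d²x/dθ² = −r cosθ − r²(cos2θ)/√u − r⁴ sin²2θ/(4u^{3/2}),  u = L² − r² sin²θ = 0.00282121 m².
Substituting r = 0.0134 m, L = 0.054 m, θ = 46.6°: d²x/dθ² = -0.0090719 m.
a = ω²·d²x/dθ² = (144)²·(-0.0090719) = -188.11 m/s²;  |a| = 188.11 m/s².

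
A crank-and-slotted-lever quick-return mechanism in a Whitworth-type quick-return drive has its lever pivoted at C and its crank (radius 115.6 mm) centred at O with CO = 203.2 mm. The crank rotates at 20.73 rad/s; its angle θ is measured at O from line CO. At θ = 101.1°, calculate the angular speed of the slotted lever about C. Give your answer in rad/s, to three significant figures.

ω = 20.73 rad/s
Crank pin A relative to C: A = (d + r cosθ, r sinθ); lever angle φ = atan2(r sinθ, d + r cosθ).
Differentiating tanφ: φ̇ = rω(d cosθ + r)/(d² + r² + 2dr cosθ).
d² + r² + 2dr cosθ = |CA|² = 0.0456089 m²;  d cosθ + r = +0.07648 m.
|ω_lever| = |0.1156·20.73·+0.07648| / 0.0456089 = 4.0184 rad/s.

4.02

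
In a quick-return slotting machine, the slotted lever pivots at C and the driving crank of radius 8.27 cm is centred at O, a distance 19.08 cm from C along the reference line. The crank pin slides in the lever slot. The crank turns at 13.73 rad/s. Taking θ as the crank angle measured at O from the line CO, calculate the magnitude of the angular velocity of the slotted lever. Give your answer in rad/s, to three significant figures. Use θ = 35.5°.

ω = 13.73 rad/s
Crank pin A relative to C: A = (d + r cosθ, r sinθ); lever angle φ = atan2(r sinθ, d + r cosθ).
Differentiating tanφ: φ̇ = rω(d cosθ + r)/(d² + r² + 2dr cosθ).
d² + r² + 2dr cosθ = |CA|² = 0.068936 m²;  d cosθ + r = +0.23803 m.
|ω_lever| = |0.0827·13.73·+0.23803| / 0.068936 = 3.9207 rad/s.

3.92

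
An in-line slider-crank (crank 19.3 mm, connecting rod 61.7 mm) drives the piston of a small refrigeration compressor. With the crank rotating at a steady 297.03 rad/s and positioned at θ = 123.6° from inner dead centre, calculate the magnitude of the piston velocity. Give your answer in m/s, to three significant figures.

ω = 297 rad/s
For an in-line slider-crank, x = r cosθ + √(L² − r² sin²θ), so v = −rω sinθ·[1 + r cosθ/√(L² − r² sin²θ)].
With r = 0.0193 m, L = 0.0617 m, θ = 123.6°: √(L² − r² sin²θ) = 0.059569 m.
v = −0.0193·297·0.83292·[1 + 0.0193·-0.55339/0.059569] = -3.9188 m/s.
|v| = 3.9188 m/s.

3.92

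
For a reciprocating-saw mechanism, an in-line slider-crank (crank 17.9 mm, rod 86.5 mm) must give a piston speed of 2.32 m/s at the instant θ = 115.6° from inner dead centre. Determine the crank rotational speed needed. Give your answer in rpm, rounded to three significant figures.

For an in-line slider-crank, |v_piston| = rω|sinθ|·[1 + r cosθ/√(L² − r² sin²θ)].
With r = 0.0179 m, L = 0.0865 m, θ = 115.6°: the bracketed kinematic factor |dx/dθ| = 0.014674 m.
ω = v/|dx/dθ| = 2.32/0.014674 = 158.11 rad/s.
N = 60ω/(2π) = 1509.8 rpm.

1510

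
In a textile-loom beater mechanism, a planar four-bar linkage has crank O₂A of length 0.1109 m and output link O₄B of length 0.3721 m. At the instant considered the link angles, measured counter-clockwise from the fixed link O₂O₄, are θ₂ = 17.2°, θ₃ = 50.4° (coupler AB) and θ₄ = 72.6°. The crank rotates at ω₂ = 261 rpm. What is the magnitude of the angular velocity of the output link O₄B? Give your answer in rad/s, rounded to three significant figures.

11.8

ω₂ = 27.33 rad/s (from 261 rpm).
Differentiating the loop-closure r₂e^{iθ₂}+r₃e^{iθ₃}=r₁+r₄e^{iθ₄} gives r₂ω₂e^{iθ₂}+r₃ω₃e^{iθ₃}=r₄ω₄e^{iθ₄}.
Eliminating the other unknown: ω₄ = r₂ω₂ sin(θ₂−θ₃) / [r₄ sin(θ₄−θ₃)].
Numerator sine = -0.54756; denominator sine = +0.37784.
Result = 0.1109·27.33·(-0.54756) / (0.3721·(+0.37784)) = -11.805 rad/s; magnitude 11.805 rad/s.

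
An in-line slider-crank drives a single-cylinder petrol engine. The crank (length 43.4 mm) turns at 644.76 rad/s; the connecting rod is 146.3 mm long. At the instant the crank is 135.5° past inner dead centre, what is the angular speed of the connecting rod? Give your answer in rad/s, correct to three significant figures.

ω = 644.8 rad/s
The rod makes angle φ with the slider axis where L sinφ = r sinθ; differentiating, L cosφ·φ̇ = r ω cosθ.
L cosφ = √(L² − r² sin²θ) = 0.1431 m.
|ω_rod| = r ω |cosθ| / √(L² − r² sin²θ) = 0.0434·644.8·0.71325/0.1431 = 139.47 rad/s.

139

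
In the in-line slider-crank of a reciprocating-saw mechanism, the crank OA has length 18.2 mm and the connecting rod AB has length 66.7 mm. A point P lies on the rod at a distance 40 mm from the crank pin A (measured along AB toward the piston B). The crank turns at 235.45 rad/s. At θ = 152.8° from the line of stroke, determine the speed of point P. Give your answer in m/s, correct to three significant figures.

ω = 235.4 rad/s.  Crank-pin speed |V_A| = rω = 4.2852 m/s, perpendicular to OA.
Rod angle: sinφ = −(r/L) sinθ ⇒ φ = -7.165°; ω_rod = −rω cosθ/√(L²−r²sin²θ) = +57.591 rad/s.
V_P = V_A + ω_rod × AP, with AP = 0.04 m along the rod.
Components: V_Px = −rω sinθ − a·ω_rod·sinφ = -1.6714 m/s;  V_Py = rω cosθ + a·ω_rod·cosφ = -1.5257 m/s.
|V_P| = √(V_Px² + V_Py²) = 2.263 m/s.

2.26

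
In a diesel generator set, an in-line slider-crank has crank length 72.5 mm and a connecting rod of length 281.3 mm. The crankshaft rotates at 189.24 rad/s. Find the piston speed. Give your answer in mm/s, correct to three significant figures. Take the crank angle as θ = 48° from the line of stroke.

12000

ω = 189.2 rad/s
For an in-line slider-crank, x = r cosθ + √(L² − r² sin²θ), so v = −rω sinθ·[1 + r cosθ/√(L² − r² sin²θ)].
With r = 0.0725 m, L = 0.2813 m, θ = 48°: √(L² − r² sin²θ) = 0.27609 m.
v = −0.0725·189.2·0.74314·[1 + 0.0725·0.66913/0.27609] = -11.987 m/s.
|v| = 11.987 m/s = 11987 mm/s.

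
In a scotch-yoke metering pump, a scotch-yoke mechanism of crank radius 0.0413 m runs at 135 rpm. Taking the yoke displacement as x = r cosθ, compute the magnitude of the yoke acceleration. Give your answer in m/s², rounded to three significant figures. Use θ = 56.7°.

ω = 14.14 rad/s (from 135 rpm).
x = r cosθ ⇒ ẍ = −rω² cosθ (ω constant).
|a| = rω²|cosθ| = 0.0413·(14.14)²·|cos 56.7°| = 4.5317 m/s².

4.53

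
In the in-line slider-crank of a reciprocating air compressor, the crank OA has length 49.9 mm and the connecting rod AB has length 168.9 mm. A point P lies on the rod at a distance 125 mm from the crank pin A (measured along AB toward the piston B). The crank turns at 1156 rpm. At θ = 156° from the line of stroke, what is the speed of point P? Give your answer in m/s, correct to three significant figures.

2.43

ω = 121.1 rad/s.  Crank-pin speed |V_A| = rω = 6.0407 m/s, perpendicular to OA.
Rod angle: sinφ = −(r/L) sinθ ⇒ φ = -6.902°; ω_rod = −rω cosθ/√(L²−r²sin²θ) = +32.911 rad/s.
V_P = V_A + ω_rod × AP, with AP = 0.125 m along the rod.
Components: V_Px = −rω sinθ − a·ω_rod·sinφ = -1.9626 m/s;  V_Py = rω cosθ + a·ω_rod·cosφ = -1.4343 m/s.
|V_P| = √(V_Px² + V_Py²) = 2.4309 m/s.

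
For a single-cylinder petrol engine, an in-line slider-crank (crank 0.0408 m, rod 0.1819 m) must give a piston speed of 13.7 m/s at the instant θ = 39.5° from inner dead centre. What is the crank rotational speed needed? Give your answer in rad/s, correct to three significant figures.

449

For an in-line slider-crank, |v_piston| = rω|sinθ|·[1 + r cosθ/√(L² − r² sin²θ)].
With r = 0.0408 m, L = 0.1819 m, θ = 39.5°: the bracketed kinematic factor |dx/dθ| = 0.03049 m.
ω = v/|dx/dθ| = 13.7/0.03049 = 449.33 rad/s.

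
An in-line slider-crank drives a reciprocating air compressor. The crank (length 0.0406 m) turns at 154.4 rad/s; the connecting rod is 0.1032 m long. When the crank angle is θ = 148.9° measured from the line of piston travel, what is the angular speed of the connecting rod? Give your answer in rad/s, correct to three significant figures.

53.1

ω = 154.4 rad/s
The rod makes angle φ with the slider axis where L sinφ = r sinθ; differentiating, L cosφ·φ̇ = r ω cosθ.
L cosφ = √(L² − r² sin²θ) = 0.10105 m.
|ω_rod| = r ω |cosθ| / √(L² − r² sin²θ) = 0.0406·154.4·0.85627/0.10105 = 53.12 rad/s.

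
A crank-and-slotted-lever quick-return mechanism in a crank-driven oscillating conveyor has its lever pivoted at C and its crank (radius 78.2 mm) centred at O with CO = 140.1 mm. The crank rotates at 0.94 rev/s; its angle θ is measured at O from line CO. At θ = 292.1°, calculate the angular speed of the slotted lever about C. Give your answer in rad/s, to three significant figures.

1.78

ω = 5.906 rad/s (from 0.94 rev/s).
Crank pin A relative to C: A = (d + r cosθ, r sinθ); lever angle φ = atan2(r sinθ, d + r cosθ).
Differentiating tanφ: φ̇ = rω(d cosθ + r)/(d² + r² + 2dr cosθ).
d² + r² + 2dr cosθ = |CA|² = 0.0339869 m²;  d cosθ + r = +0.13091 m.
|ω_lever| = |0.0782·5.906·+0.13091| / 0.0339869 = 1.779 rad/s.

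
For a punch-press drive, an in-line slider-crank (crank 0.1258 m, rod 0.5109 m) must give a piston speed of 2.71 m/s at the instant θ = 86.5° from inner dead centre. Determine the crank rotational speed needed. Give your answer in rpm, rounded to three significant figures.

For an in-line slider-crank, |v_piston| = rω|sinθ|·[1 + r cosθ/√(L² − r² sin²θ)].
With r = 0.1258 m, L = 0.5109 m, θ = 86.5°: the bracketed kinematic factor |dx/dθ| = 0.12751 m.
ω = v/|dx/dθ| = 2.71/0.12751 = 21.253 rad/s.
N = 60ω/(2π) = 202.95 rpm.

203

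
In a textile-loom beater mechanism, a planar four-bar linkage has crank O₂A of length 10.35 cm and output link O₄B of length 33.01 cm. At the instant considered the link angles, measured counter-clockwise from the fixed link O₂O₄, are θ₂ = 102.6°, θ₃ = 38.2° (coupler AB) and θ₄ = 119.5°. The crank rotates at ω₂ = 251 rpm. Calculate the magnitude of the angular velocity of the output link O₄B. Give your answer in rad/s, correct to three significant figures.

7.52

ω₂ = 26.28 rad/s (from 251 rpm).
Differentiating the loop-closure r₂e^{iθ₂}+r₃e^{iθ₃}=r₁+r₄e^{iθ₄} gives r₂ω₂e^{iθ₂}+r₃ω₃e^{iθ₃}=r₄ω₄e^{iθ₄}.
Eliminating the other unknown: ω₄ = r₂ω₂ sin(θ₂−θ₃) / [r₄ sin(θ₄−θ₃)].
Numerator sine = +0.90183; denominator sine = +0.98849.
Result = 0.1035·26.28·(+0.90183) / (0.3301·(+0.98849)) = +7.5188 rad/s; magnitude 7.5188 rad/s.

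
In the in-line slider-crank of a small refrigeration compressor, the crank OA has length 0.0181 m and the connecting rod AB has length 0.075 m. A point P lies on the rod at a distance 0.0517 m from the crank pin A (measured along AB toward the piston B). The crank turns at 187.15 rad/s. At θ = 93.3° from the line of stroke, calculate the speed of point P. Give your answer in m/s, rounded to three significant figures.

3.35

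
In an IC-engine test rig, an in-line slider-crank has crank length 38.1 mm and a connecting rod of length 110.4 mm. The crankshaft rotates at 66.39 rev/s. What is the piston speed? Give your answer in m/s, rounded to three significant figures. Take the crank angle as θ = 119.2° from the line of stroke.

11.4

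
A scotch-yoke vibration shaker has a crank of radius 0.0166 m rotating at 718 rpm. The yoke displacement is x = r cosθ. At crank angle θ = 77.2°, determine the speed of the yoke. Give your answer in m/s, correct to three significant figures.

1.22

ω = 75.19 rad/s (from 718 rpm).
x = r cosθ ⇒ ẋ = −rω sinθ.
|v| = rω|sinθ| = 0.0166·75.19·|sin 77.2°| = 1.2171 m/s.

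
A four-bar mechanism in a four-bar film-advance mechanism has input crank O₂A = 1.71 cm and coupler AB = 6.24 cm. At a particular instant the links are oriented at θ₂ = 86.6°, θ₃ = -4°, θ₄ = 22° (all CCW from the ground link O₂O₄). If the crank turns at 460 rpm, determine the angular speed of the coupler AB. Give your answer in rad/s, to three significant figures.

ω₂ = 48.17 rad/s (from 460 rpm).
Differentiating the loop-closure r₂e^{iθ₂}+r₃e^{iθ₃}=r₁+r₄e^{iθ₄} gives r₂ω₂e^{iθ₂}+r₃ω₃e^{iθ₃}=r₄ω₄e^{iθ₄}.
Eliminating the other unknown: ω₃ = r₂ω₂ sin(θ₄−θ₂) / [r₃ sin(θ₃−θ₄)].
Numerator sine = -0.90334; denominator sine = -0.43837.
Result = 0.0171·48.17·(-0.90334) / (0.0624·(-0.43837)) = +27.202 rad/s; magnitude 27.202 rad/s.

27.2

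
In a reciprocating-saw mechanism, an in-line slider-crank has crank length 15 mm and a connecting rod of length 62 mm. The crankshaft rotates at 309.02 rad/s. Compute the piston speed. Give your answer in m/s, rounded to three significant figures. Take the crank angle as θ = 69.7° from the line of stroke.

ω = 309 rad/s
For an in-line slider-crank, x = r cosθ + √(L² − r² sin²θ), so v = −rω sinθ·[1 + r cosθ/√(L² − r² sin²θ)].
With r = 0.015 m, L = 0.062 m, θ = 69.7°: √(L² − r² sin²θ) = 0.060383 m.
v = −0.015·309·0.93789·[1 + 0.015·0.34694/0.060383] = -4.7221 m/s.
|v| = 4.7221 m/s.

4.72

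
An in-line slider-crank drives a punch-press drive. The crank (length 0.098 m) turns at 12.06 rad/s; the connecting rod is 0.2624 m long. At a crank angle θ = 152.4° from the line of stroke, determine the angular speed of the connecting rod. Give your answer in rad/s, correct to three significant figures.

4.05

ω = 12.06 rad/s
The rod makes angle φ with the slider axis where L sinφ = r sinθ; differentiating, L cosφ·φ̇ = r ω cosθ.
L cosφ = √(L² − r² sin²θ) = 0.25844 m.
|ω_rod| = r ω |cosθ| / √(L² − r² sin²θ) = 0.098·12.06·0.88620/0.25844 = 4.0527 rad/s.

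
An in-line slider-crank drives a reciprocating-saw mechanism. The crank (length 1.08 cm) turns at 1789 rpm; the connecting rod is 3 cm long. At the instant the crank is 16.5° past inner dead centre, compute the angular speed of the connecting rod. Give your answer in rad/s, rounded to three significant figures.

65.0

ω = 187.3 rad/s (converted from 1789 rpm).
The rod makes angle φ with the slider axis where L sinφ = r sinθ; differentiating, L cosφ·φ̇ = r ω cosθ.
L cosφ = √(L² − r² sin²θ) = 0.029843 m.
|ω_rod| = r ω |cosθ| / √(L² − r² sin²θ) = 0.0108·187.3·0.95882/0.029843 = 65.007 rad/s.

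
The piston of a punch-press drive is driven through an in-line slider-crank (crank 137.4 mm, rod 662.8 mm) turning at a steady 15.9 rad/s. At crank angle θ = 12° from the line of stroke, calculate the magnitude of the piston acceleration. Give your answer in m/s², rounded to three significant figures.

ω = 15.9 rad/s
x(θ) = r cosθ + √(L² − r² sin²θ); with ω constant, a = ω²·d²x/dθ².
d²x/dθ² = −r cosθ − r²(cos2θ)/√u − r⁴ sin²2θ/(4u^{3/2}),  u = L² − r² sin²θ = 0.438488 m².
Substituting r = 0.1374 m, L = 0.6628 m, θ = 12°: d²x/dθ² = -0.16049 m.
a = ω²·d²x/dθ² = (15.9)²·(-0.16049) = -40.574 m/s²;  |a| = 40.574 m/s².

40.6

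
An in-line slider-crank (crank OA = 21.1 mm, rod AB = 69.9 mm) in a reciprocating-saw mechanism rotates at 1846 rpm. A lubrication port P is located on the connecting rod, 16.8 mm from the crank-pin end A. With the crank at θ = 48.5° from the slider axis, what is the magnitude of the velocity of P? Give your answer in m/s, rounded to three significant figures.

3.81

ω = 193.3 rad/s.  Crank-pin speed |V_A| = rω = 4.0789 m/s, perpendicular to OA.
Rod angle: sinφ = −(r/L) sinθ ⇒ φ = -13.066°; ω_rod = −rω cosθ/√(L²−r²sin²θ) = -39.694 rad/s.
V_P = V_A + ω_rod × AP, with AP = 0.0168 m along the rod.
Components: V_Px = −rω sinθ − a·ω_rod·sinφ = -3.2057 m/s;  V_Py = rω cosθ + a·ω_rod·cosφ = +2.0532 m/s.
|V_P| = √(V_Px² + V_Py²) = 3.8068 m/s.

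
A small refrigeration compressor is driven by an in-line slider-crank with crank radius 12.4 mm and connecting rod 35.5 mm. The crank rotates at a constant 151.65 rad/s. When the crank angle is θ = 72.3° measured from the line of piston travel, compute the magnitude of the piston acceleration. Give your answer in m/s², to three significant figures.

ω = 151.7 rad/s
x(θ) = r cosθ + √(L² − r² sin²θ); with ω constant, a = ω²·d²x/dθ².
d²x/dθ² = −r cosθ − r²(cos2θ)/√u − r⁴ sin²2θ/(4u^{3/2}),  u = L² − r² sin²θ = 0.0011207 m².
Substituting r = 0.0124 m, L = 0.0355 m, θ = 72.3°: d²x/dθ² = -7.8979e-05 m.
a = ω²·d²x/dθ² = (151.7)²·(-7.8979e-05) = -1.8163 m/s²;  |a| = 1.8163 m/s².

1.82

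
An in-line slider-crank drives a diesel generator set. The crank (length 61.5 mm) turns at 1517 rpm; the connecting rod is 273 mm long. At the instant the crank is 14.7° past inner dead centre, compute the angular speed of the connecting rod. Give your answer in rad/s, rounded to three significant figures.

34.7

ω = 158.9 rad/s (converted from 1517 rpm).
The rod makes angle φ with the slider axis where L sinφ = r sinθ; differentiating, L cosφ·φ̇ = r ω cosθ.
L cosφ = √(L² − r² sin²θ) = 0.27255 m.
|ω_rod| = r ω |cosθ| / √(L² − r² sin²θ) = 0.0615·158.9·0.96727/0.27255 = 34.672 rad/s.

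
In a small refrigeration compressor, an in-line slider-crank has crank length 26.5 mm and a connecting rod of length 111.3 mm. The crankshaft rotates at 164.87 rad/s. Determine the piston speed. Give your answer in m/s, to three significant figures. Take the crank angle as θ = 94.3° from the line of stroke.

ω = 164.9 rad/s
For an in-line slider-crank, x = r cosθ + √(L² − r² sin²θ), so v = −rω sinθ·[1 + r cosθ/√(L² − r² sin²θ)].
With r = 0.0265 m, L = 0.1113 m, θ = 94.3°: √(L² − r² sin²θ) = 0.10812 m.
v = −0.0265·164.9·0.99719·[1 + 0.0265·-0.07498/0.10812] = -4.2767 m/s.
|v| = 4.2767 m/s.

4.28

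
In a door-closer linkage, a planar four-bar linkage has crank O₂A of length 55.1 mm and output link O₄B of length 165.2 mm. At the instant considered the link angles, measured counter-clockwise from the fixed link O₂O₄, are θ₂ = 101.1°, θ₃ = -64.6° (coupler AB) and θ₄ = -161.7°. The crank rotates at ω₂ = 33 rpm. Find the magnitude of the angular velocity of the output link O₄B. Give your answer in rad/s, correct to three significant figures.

0.287

ω₂ = 3.456 rad/s (from 33 rpm).
Differentiating the loop-closure r₂e^{iθ₂}+r₃e^{iθ₃}=r₁+r₄e^{iθ₄} gives r₂ω₂e^{iθ₂}+r₃ω₃e^{iθ₃}=r₄ω₄e^{iθ₄}.
Eliminating the other unknown: ω₄ = r₂ω₂ sin(θ₂−θ₃) / [r₄ sin(θ₄−θ₃)].
Numerator sine = +0.24700; denominator sine = -0.99233.
Result = 0.0551·3.456·(+0.24700) / (0.1652·(-0.99233)) = -0.28689 rad/s; magnitude 0.28689 rad/s.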